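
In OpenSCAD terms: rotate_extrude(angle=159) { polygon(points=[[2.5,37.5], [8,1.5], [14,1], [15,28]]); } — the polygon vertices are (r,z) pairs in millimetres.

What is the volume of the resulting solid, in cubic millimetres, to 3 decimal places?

Profile (r,z), 4 vertices: (2.5,37.5) (8,1.5) (14,1) (15,28)
edge 0: (2.5,37.5)→(8,1.5)  cross = 2.5·1.5 − 8·37.5 = -296.2500; (r_i+r_j)·cross = 10.5·-296.2500 = -3110.6250
edge 1: (8,1.5)→(14,1)  cross = 8·1 − 14·1.5 = -13.0000; (r_i+r_j)·cross = 22·-13.0000 = -286.0000
edge 2: (14,1)→(15,28)  cross = 14·28 − 15·1 = 377.0000; (r_i+r_j)·cross = 29·377.0000 = 10933.0000
edge 3: (15,28)→(2.5,37.5)  cross = 15·37.5 − 2.5·28 = 492.5000; (r_i+r_j)·cross = 17.5·492.5000 = 8618.7500
Σcross = 560.2500 → A = |Σcross|/2 = 280.1250 mm²
Σ(r_i+r_j)·cross = 16155.1250 → first moment M = |Σ|/6 = 2692.5208
R_c = M/A = 2692.5208/280.1250 = 9.6119 mm
θ = 159° = 2.775074 rad
V = θ·R_c·A = 2.775074·9.6119·280.1250 = 7471.943 mm³

Volume = 7471.943 mm³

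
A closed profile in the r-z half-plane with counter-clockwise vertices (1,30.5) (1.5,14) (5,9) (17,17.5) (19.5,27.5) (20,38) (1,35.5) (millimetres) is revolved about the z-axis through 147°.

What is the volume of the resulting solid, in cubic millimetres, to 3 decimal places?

Profile (r,z), 7 vertices: (1,30.5) (1.5,14) (5,9) (17,17.5) (19.5,27.5) (20,38) (1,35.5)
edge 0: (1,30.5)→(1.5,14)  cross = 1·14 − 1.5·30.5 = -31.7500; (r_i+r_j)·cross = 2.5·-31.7500 = -79.3750
edge 1: (1.5,14)→(5,9)  cross = 1.5·9 − 5·14 = -56.5000; (r_i+r_j)·cross = 6.5·-56.5000 = -367.2500
edge 2: (5,9)→(17,17.5)  cross = 5·17.5 − 17·9 = -65.5000; (r_i+r_j)·cross = 22·-65.5000 = -1441.0000
edge 3: (17,17.5)→(19.5,27.5)  cross = 17·27.5 − 19.5·17.5 = 126.2500; (r_i+r_j)·cross = 36.5·126.2500 = 4608.1250
edge 4: (19.5,27.5)→(20,38)  cross = 19.5·38 − 20·27.5 = 191.0000; (r_i+r_j)·cross = 39.5·191.0000 = 7544.5000
edge 5: (20,38)→(1,35.5)  cross = 20·35.5 − 1·38 = 672.0000; (r_i+r_j)·cross = 21·672.0000 = 14112.0000
edge 6: (1,35.5)→(1,30.5)  cross = 1·30.5 − 1·35.5 = -5.0000; (r_i+r_j)·cross = 2·-5.0000 = -10.0000
Σcross = 830.5000 → A = |Σcross|/2 = 415.2500 mm²
Σ(r_i+r_j)·cross = 24367.0000 → first moment M = |Σ|/6 = 4061.1667
R_c = M/A = 4061.1667/415.2500 = 9.7801 mm
θ = 147° = 2.565634 rad
V = θ·R_c·A = 2.565634·9.7801·415.2500 = 10419.467 mm³

Volume = 10419.467 mm³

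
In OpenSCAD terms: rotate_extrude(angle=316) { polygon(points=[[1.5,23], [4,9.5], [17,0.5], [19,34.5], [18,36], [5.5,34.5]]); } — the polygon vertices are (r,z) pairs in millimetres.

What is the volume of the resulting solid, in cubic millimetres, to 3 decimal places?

Volume = 27382.824 mm³

Profile (r,z), 6 vertices: (1.5,23) (4,9.5) (17,0.5) (19,34.5) (18,36) (5.5,34.5)
edge 0: (1.5,23)→(4,9.5)  cross = 1.5·9.5 − 4·23 = -77.7500; (r_i+r_j)·cross = 5.5·-77.7500 = -427.6250
edge 1: (4,9.5)→(17,0.5)  cross = 4·0.5 − 17·9.5 = -159.5000; (r_i+r_j)·cross = 21·-159.5000 = -3349.5000
edge 2: (17,0.5)→(19,34.5)  cross = 17·34.5 − 19·0.5 = 577.0000; (r_i+r_j)·cross = 36·577.0000 = 20772.0000
edge 3: (19,34.5)→(18,36)  cross = 19·36 − 18·34.5 = 63.0000; (r_i+r_j)·cross = 37·63.0000 = 2331.0000
edge 4: (18,36)→(5.5,34.5)  cross = 18·34.5 − 5.5·36 = 423.0000; (r_i+r_j)·cross = 23.5·423.0000 = 9940.5000
edge 5: (5.5,34.5)→(1.5,23)  cross = 5.5·23 − 1.5·34.5 = 74.7500; (r_i+r_j)·cross = 7·74.7500 = 523.2500
Σcross = 900.5000 → A = |Σcross|/2 = 450.2500 mm²
Σ(r_i+r_j)·cross = 29789.6250 → first moment M = |Σ|/6 = 4964.9375
R_c = M/A = 4964.9375/450.2500 = 11.0271 mm
θ = 316° = 5.515240 rad
V = θ·R_c·A = 5.515240·11.0271·450.2500 = 27382.824 mm³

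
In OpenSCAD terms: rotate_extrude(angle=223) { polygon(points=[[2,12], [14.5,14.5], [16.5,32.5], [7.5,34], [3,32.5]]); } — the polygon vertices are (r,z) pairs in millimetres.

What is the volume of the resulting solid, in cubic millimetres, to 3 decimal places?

Profile (r,z), 5 vertices: (2,12) (14.5,14.5) (16.5,32.5) (7.5,34) (3,32.5)
edge 0: (2,12)→(14.5,14.5)  cross = 2·14.5 − 14.5·12 = -145.0000; (r_i+r_j)·cross = 16.5·-145.0000 = -2392.5000
edge 1: (14.5,14.5)→(16.5,32.5)  cross = 14.5·32.5 − 16.5·14.5 = 232.0000; (r_i+r_j)·cross = 31·232.0000 = 7192.0000
edge 2: (16.5,32.5)→(7.5,34)  cross = 16.5·34 − 7.5·32.5 = 317.2500; (r_i+r_j)·cross = 24·317.2500 = 7614.0000
edge 3: (7.5,34)→(3,32.5)  cross = 7.5·32.5 − 3·34 = 141.7500; (r_i+r_j)·cross = 10.5·141.7500 = 1488.3750
edge 4: (3,32.5)→(2,12)  cross = 3·12 − 2·32.5 = -29.0000; (r_i+r_j)·cross = 5·-29.0000 = -145.0000
Σcross = 517.0000 → A = |Σcross|/2 = 258.5000 mm²
Σ(r_i+r_j)·cross = 13756.8750 → first moment M = |Σ|/6 = 2292.8125
R_c = M/A = 2292.8125/258.5000 = 8.8697 mm
θ = 223° = 3.892084 rad
V = θ·R_c·A = 3.892084·8.8697·258.5000 = 8923.819 mm³

Volume = 8923.819 mm³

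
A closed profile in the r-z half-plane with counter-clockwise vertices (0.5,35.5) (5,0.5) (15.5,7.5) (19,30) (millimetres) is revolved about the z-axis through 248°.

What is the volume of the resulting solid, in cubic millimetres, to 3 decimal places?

Profile (r,z), 4 vertices: (0.5,35.5) (5,0.5) (15.5,7.5) (19,30)
edge 0: (0.5,35.5)→(5,0.5)  cross = 0.5·0.5 − 5·35.5 = -177.2500; (r_i+r_j)·cross = 5.5·-177.2500 = -974.8750
edge 1: (5,0.5)→(15.5,7.5)  cross = 5·7.5 − 15.5·0.5 = 29.7500; (r_i+r_j)·cross = 20.5·29.7500 = 609.8750
edge 2: (15.5,7.5)→(19,30)  cross = 15.5·30 − 19·7.5 = 322.5000; (r_i+r_j)·cross = 34.5·322.5000 = 11126.2500
edge 3: (19,30)→(0.5,35.5)  cross = 19·35.5 − 0.5·30 = 659.5000; (r_i+r_j)·cross = 19.5·659.5000 = 12860.2500
Σcross = 834.5000 → A = |Σcross|/2 = 417.2500 mm²
Σ(r_i+r_j)·cross = 23621.5000 → first moment M = |Σ|/6 = 3936.9167
R_c = M/A = 3936.9167/417.2500 = 9.4354 mm
θ = 248° = 4.328417 rad
V = θ·R_c·A = 4.328417·9.4354·417.2500 = 17040.615 mm³

Volume = 17040.615 mm³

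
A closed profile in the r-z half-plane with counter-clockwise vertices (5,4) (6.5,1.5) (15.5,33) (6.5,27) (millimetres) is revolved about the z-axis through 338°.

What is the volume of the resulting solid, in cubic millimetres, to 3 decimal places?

Profile (r,z), 4 vertices: (5,4) (6.5,1.5) (15.5,33) (6.5,27)
edge 0: (5,4)→(6.5,1.5)  cross = 5·1.5 − 6.5·4 = -18.5000; (r_i+r_j)·cross = 11.5·-18.5000 = -212.7500
edge 1: (6.5,1.5)→(15.5,33)  cross = 6.5·33 − 15.5·1.5 = 191.2500; (r_i+r_j)·cross = 22·191.2500 = 4207.5000
edge 2: (15.5,33)→(6.5,27)  cross = 15.5·27 − 6.5·33 = 204.0000; (r_i+r_j)·cross = 22·204.0000 = 4488.0000
edge 3: (6.5,27)→(5,4)  cross = 6.5·4 − 5·27 = -109.0000; (r_i+r_j)·cross = 11.5·-109.0000 = -1253.5000
Σcross = 267.7500 → A = |Σcross|/2 = 133.8750 mm²
Σ(r_i+r_j)·cross = 7229.2500 → first moment M = |Σ|/6 = 1204.8750
R_c = M/A = 1204.8750/133.8750 = 9.0000 mm
θ = 338° = 5.899213 rad
V = θ·R_c·A = 5.899213·9.0000·133.8750 = 7107.814 mm³

Volume = 7107.814 mm³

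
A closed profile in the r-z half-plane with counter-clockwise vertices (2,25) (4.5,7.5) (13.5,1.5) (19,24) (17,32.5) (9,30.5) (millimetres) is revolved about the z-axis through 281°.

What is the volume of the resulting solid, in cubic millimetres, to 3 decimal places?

Profile (r,z), 6 vertices: (2,25) (4.5,7.5) (13.5,1.5) (19,24) (17,32.5) (9,30.5)
edge 0: (2,25)→(4.5,7.5)  cross = 2·7.5 − 4.5·25 = -97.5000; (r_i+r_j)·cross = 6.5·-97.5000 = -633.7500
edge 1: (4.5,7.5)→(13.5,1.5)  cross = 4.5·1.5 − 13.5·7.5 = -94.5000; (r_i+r_j)·cross = 18·-94.5000 = -1701.0000
edge 2: (13.5,1.5)→(19,24)  cross = 13.5·24 − 19·1.5 = 295.5000; (r_i+r_j)·cross = 32.5·295.5000 = 9603.7500
edge 3: (19,24)→(17,32.5)  cross = 19·32.5 − 17·24 = 209.5000; (r_i+r_j)·cross = 36·209.5000 = 7542.0000
edge 4: (17,32.5)→(9,30.5)  cross = 17·30.5 − 9·32.5 = 226.0000; (r_i+r_j)·cross = 26·226.0000 = 5876.0000
edge 5: (9,30.5)→(2,25)  cross = 9·25 − 2·30.5 = 164.0000; (r_i+r_j)·cross = 11·164.0000 = 1804.0000
Σcross = 703.0000 → A = |Σcross|/2 = 351.5000 mm²
Σ(r_i+r_j)·cross = 22491.0000 → first moment M = |Σ|/6 = 3748.5000
R_c = M/A = 3748.5000/351.5000 = 10.6643 mm
θ = 281° = 4.904375 rad
V = θ·R_c·A = 4.904375·10.6643·351.5000 = 18384.050 mm³

Volume = 18384.050 mm³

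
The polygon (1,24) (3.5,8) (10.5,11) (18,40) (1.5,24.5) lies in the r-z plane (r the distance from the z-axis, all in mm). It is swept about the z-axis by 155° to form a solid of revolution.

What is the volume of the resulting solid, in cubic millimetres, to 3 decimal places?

Volume = 5774.040 mm³

Profile (r,z), 5 vertices: (1,24) (3.5,8) (10.5,11) (18,40) (1.5,24.5)
edge 0: (1,24)→(3.5,8)  cross = 1·8 − 3.5·24 = -76.0000; (r_i+r_j)·cross = 4.5·-76.0000 = -342.0000
edge 1: (3.5,8)→(10.5,11)  cross = 3.5·11 − 10.5·8 = -45.5000; (r_i+r_j)·cross = 14·-45.5000 = -637.0000
edge 2: (10.5,11)→(18,40)  cross = 10.5·40 − 18·11 = 222.0000; (r_i+r_j)·cross = 28.5·222.0000 = 6327.0000
edge 3: (18,40)→(1.5,24.5)  cross = 18·24.5 − 1.5·40 = 381.0000; (r_i+r_j)·cross = 19.5·381.0000 = 7429.5000
edge 4: (1.5,24.5)→(1,24)  cross = 1.5·24 − 1·24.5 = 11.5000; (r_i+r_j)·cross = 2.5·11.5000 = 28.7500
Σcross = 493.0000 → A = |Σcross|/2 = 246.5000 mm²
Σ(r_i+r_j)·cross = 12806.2500 → first moment M = |Σ|/6 = 2134.3750
R_c = M/A = 2134.3750/246.5000 = 8.6587 mm
θ = 155° = 2.705260 rad
V = θ·R_c·A = 2.705260·8.6587·246.5000 = 5774.040 mm³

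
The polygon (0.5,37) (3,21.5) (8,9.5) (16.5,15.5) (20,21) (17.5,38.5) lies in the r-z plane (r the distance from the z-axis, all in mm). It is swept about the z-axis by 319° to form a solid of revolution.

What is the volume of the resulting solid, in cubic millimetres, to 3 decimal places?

Profile (r,z), 6 vertices: (0.5,37) (3,21.5) (8,9.5) (16.5,15.5) (20,21) (17.5,38.5)
edge 0: (0.5,37)→(3,21.5)  cross = 0.5·21.5 − 3·37 = -100.2500; (r_i+r_j)·cross = 3.5·-100.2500 = -350.8750
edge 1: (3,21.5)→(8,9.5)  cross = 3·9.5 − 8·21.5 = -143.5000; (r_i+r_j)·cross = 11·-143.5000 = -1578.5000
edge 2: (8,9.5)→(16.5,15.5)  cross = 8·15.5 − 16.5·9.5 = -32.7500; (r_i+r_j)·cross = 24.5·-32.7500 = -802.3750
edge 3: (16.5,15.5)→(20,21)  cross = 16.5·21 − 20·15.5 = 36.5000; (r_i+r_j)·cross = 36.5·36.5000 = 1332.2500
edge 4: (20,21)→(17.5,38.5)  cross = 20·38.5 − 17.5·21 = 402.5000; (r_i+r_j)·cross = 37.5·402.5000 = 15093.7500
edge 5: (17.5,38.5)→(0.5,37)  cross = 17.5·37 − 0.5·38.5 = 628.2500; (r_i+r_j)·cross = 18·628.2500 = 11308.5000
Σcross = 790.7500 → A = |Σcross|/2 = 395.3750 mm²
Σ(r_i+r_j)·cross = 25002.7500 → first moment M = |Σ|/6 = 4167.1250
R_c = M/A = 4167.1250/395.3750 = 10.5397 mm
θ = 319° = 5.567600 rad
V = θ·R_c·A = 5.567600·10.5397·395.3750 = 23200.886 mm³

Volume = 23200.886 mm³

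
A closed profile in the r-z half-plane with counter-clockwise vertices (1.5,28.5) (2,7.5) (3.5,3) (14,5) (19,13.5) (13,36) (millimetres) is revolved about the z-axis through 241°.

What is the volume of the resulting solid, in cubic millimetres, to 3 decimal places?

Volume = 16308.307 mm³

Profile (r,z), 6 vertices: (1.5,28.5) (2,7.5) (3.5,3) (14,5) (19,13.5) (13,36)
edge 0: (1.5,28.5)→(2,7.5)  cross = 1.5·7.5 − 2·28.5 = -45.7500; (r_i+r_j)·cross = 3.5·-45.7500 = -160.1250
edge 1: (2,7.5)→(3.5,3)  cross = 2·3 − 3.5·7.5 = -20.2500; (r_i+r_j)·cross = 5.5·-20.2500 = -111.3750
edge 2: (3.5,3)→(14,5)  cross = 3.5·5 − 14·3 = -24.5000; (r_i+r_j)·cross = 17.5·-24.5000 = -428.7500
edge 3: (14,5)→(19,13.5)  cross = 14·13.5 − 19·5 = 94.0000; (r_i+r_j)·cross = 33·94.0000 = 3102.0000
edge 4: (19,13.5)→(13,36)  cross = 19·36 − 13·13.5 = 508.5000; (r_i+r_j)·cross = 32·508.5000 = 16272.0000
edge 5: (13,36)→(1.5,28.5)  cross = 13·28.5 − 1.5·36 = 316.5000; (r_i+r_j)·cross = 14.5·316.5000 = 4589.2500
Σcross = 828.5000 → A = |Σcross|/2 = 414.2500 mm²
Σ(r_i+r_j)·cross = 23263.0000 → first moment M = |Σ|/6 = 3877.1667
R_c = M/A = 3877.1667/414.2500 = 9.3595 mm
θ = 241° = 4.206243 rad
V = θ·R_c·A = 4.206243·9.3595·414.2500 = 16308.307 mm³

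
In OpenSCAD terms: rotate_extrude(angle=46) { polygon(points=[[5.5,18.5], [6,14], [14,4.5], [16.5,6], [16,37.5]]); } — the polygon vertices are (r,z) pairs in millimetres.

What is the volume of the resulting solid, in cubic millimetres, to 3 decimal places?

Profile (r,z), 5 vertices: (5.5,18.5) (6,14) (14,4.5) (16.5,6) (16,37.5)
edge 0: (5.5,18.5)→(6,14)  cross = 5.5·14 − 6·18.5 = -34.0000; (r_i+r_j)·cross = 11.5·-34.0000 = -391.0000
edge 1: (6,14)→(14,4.5)  cross = 6·4.5 − 14·14 = -169.0000; (r_i+r_j)·cross = 20·-169.0000 = -3380.0000
edge 2: (14,4.5)→(16.5,6)  cross = 14·6 − 16.5·4.5 = 9.7500; (r_i+r_j)·cross = 30.5·9.7500 = 297.3750
edge 3: (16.5,6)→(16,37.5)  cross = 16.5·37.5 − 16·6 = 522.7500; (r_i+r_j)·cross = 32.5·522.7500 = 16989.3750
edge 4: (16,37.5)→(5.5,18.5)  cross = 16·18.5 − 5.5·37.5 = 89.7500; (r_i+r_j)·cross = 21.5·89.7500 = 1929.6250
Σcross = 419.2500 → A = |Σcross|/2 = 209.6250 mm²
Σ(r_i+r_j)·cross = 15445.3750 → first moment M = |Σ|/6 = 2574.2292
R_c = M/A = 2574.2292/209.6250 = 12.2802 mm
θ = 46° = 0.802851 rad
V = θ·R_c·A = 0.802851·12.2802·209.6250 = 2066.724 mm³

Volume = 2066.724 mm³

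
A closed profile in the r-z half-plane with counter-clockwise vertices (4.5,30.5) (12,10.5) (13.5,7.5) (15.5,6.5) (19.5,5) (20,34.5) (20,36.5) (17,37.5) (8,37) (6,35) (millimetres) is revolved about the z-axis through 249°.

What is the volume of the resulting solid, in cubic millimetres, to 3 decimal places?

Volume = 21143.109 mm³

Profile (r,z), 10 vertices: (4.5,30.5) (12,10.5) (13.5,7.5) (15.5,6.5) (19.5,5) (20,34.5) (20,36.5) (17,37.5) (8,37) (6,35)
edge 0: (4.5,30.5)→(12,10.5)  cross = 4.5·10.5 − 12·30.5 = -318.7500; (r_i+r_j)·cross = 16.5·-318.7500 = -5259.3750
edge 1: (12,10.5)→(13.5,7.5)  cross = 12·7.5 − 13.5·10.5 = -51.7500; (r_i+r_j)·cross = 25.5·-51.7500 = -1319.6250
edge 2: (13.5,7.5)→(15.5,6.5)  cross = 13.5·6.5 − 15.5·7.5 = -28.5000; (r_i+r_j)·cross = 29·-28.5000 = -826.5000
edge 3: (15.5,6.5)→(19.5,5)  cross = 15.5·5 − 19.5·6.5 = -49.2500; (r_i+r_j)·cross = 35·-49.2500 = -1723.7500
edge 4: (19.5,5)→(20,34.5)  cross = 19.5·34.5 − 20·5 = 572.7500; (r_i+r_j)·cross = 39.5·572.7500 = 22623.6250
edge 5: (20,34.5)→(20,36.5)  cross = 20·36.5 − 20·34.5 = 40.0000; (r_i+r_j)·cross = 40·40.0000 = 1600.0000
edge 6: (20,36.5)→(17,37.5)  cross = 20·37.5 − 17·36.5 = 129.5000; (r_i+r_j)·cross = 37·129.5000 = 4791.5000
edge 7: (17,37.5)→(8,37)  cross = 17·37 − 8·37.5 = 329.0000; (r_i+r_j)·cross = 25·329.0000 = 8225.0000
edge 8: (8,37)→(6,35)  cross = 8·35 − 6·37 = 58.0000; (r_i+r_j)·cross = 14·58.0000 = 812.0000
edge 9: (6,35)→(4.5,30.5)  cross = 6·30.5 − 4.5·35 = 25.5000; (r_i+r_j)·cross = 10.5·25.5000 = 267.7500
Σcross = 706.5000 → A = |Σcross|/2 = 353.2500 mm²
Σ(r_i+r_j)·cross = 29190.6250 → first moment M = |Σ|/6 = 4865.1042
R_c = M/A = 4865.1042/353.2500 = 13.7724 mm
θ = 249° = 4.345870 rad
V = θ·R_c·A = 4.345870·13.7724·353.2500 = 21143.109 mm³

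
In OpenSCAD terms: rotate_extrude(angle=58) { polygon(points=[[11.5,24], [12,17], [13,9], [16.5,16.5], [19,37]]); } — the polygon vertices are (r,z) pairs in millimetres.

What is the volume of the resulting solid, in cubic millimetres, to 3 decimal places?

Profile (r,z), 5 vertices: (11.5,24) (12,17) (13,9) (16.5,16.5) (19,37)
edge 0: (11.5,24)→(12,17)  cross = 11.5·17 − 12·24 = -92.5000; (r_i+r_j)·cross = 23.5·-92.5000 = -2173.7500
edge 1: (12,17)→(13,9)  cross = 12·9 − 13·17 = -113.0000; (r_i+r_j)·cross = 25·-113.0000 = -2825.0000
edge 2: (13,9)→(16.5,16.5)  cross = 13·16.5 − 16.5·9 = 66.0000; (r_i+r_j)·cross = 29.5·66.0000 = 1947.0000
edge 3: (16.5,16.5)→(19,37)  cross = 16.5·37 − 19·16.5 = 297.0000; (r_i+r_j)·cross = 35.5·297.0000 = 10543.5000
edge 4: (19,37)→(11.5,24)  cross = 19·24 − 11.5·37 = 30.5000; (r_i+r_j)·cross = 30.5·30.5000 = 930.2500
Σcross = 188.0000 → A = |Σcross|/2 = 94.0000 mm²
Σ(r_i+r_j)·cross = 8422.0000 → first moment M = |Σ|/6 = 1403.6667
R_c = M/A = 1403.6667/94.0000 = 14.9326 mm
θ = 58° = 1.012291 rad
V = θ·R_c·A = 1.012291·14.9326·94.0000 = 1420.919 mm³

Volume = 1420.919 mm³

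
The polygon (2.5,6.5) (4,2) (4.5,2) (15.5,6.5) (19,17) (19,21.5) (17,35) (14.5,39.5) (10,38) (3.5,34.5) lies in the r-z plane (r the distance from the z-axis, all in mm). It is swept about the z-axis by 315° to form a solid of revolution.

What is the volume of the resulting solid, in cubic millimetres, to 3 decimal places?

Profile (r,z), 10 vertices: (2.5,6.5) (4,2) (4.5,2) (15.5,6.5) (19,17) (19,21.5) (17,35) (14.5,39.5) (10,38) (3.5,34.5)
edge 0: (2.5,6.5)→(4,2)  cross = 2.5·2 − 4·6.5 = -21.0000; (r_i+r_j)·cross = 6.5·-21.0000 = -136.5000
edge 1: (4,2)→(4.5,2)  cross = 4·2 − 4.5·2 = -1.0000; (r_i+r_j)·cross = 8.5·-1.0000 = -8.5000
edge 2: (4.5,2)→(15.5,6.5)  cross = 4.5·6.5 − 15.5·2 = -1.7500; (r_i+r_j)·cross = 20·-1.7500 = -35.0000
edge 3: (15.5,6.5)→(19,17)  cross = 15.5·17 − 19·6.5 = 140.0000; (r_i+r_j)·cross = 34.5·140.0000 = 4830.0000
edge 4: (19,17)→(19,21.5)  cross = 19·21.5 − 19·17 = 85.5000; (r_i+r_j)·cross = 38·85.5000 = 3249.0000
edge 5: (19,21.5)→(17,35)  cross = 19·35 − 17·21.5 = 299.5000; (r_i+r_j)·cross = 36·299.5000 = 10782.0000
edge 6: (17,35)→(14.5,39.5)  cross = 17·39.5 − 14.5·35 = 164.0000; (r_i+r_j)·cross = 31.5·164.0000 = 5166.0000
edge 7: (14.5,39.5)→(10,38)  cross = 14.5·38 − 10·39.5 = 156.0000; (r_i+r_j)·cross = 24.5·156.0000 = 3822.0000
edge 8: (10,38)→(3.5,34.5)  cross = 10·34.5 − 3.5·38 = 212.0000; (r_i+r_j)·cross = 13.5·212.0000 = 2862.0000
edge 9: (3.5,34.5)→(2.5,6.5)  cross = 3.5·6.5 − 2.5·34.5 = -63.5000; (r_i+r_j)·cross = 6·-63.5000 = -381.0000
Σcross = 969.7500 → A = |Σcross|/2 = 484.8750 mm²
Σ(r_i+r_j)·cross = 30150.0000 → first moment M = |Σ|/6 = 5025.0000
R_c = M/A = 5025.0000/484.8750 = 10.3635 mm
θ = 315° = 5.497787 rad
V = θ·R_c·A = 5.497787·10.3635·484.8750 = 27626.380 mm³

Volume = 27626.380 mm³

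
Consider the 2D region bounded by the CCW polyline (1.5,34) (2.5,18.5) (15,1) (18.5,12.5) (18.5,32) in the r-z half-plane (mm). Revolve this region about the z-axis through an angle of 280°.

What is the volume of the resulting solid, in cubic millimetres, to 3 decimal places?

Volume = 20840.889 mm³

Profile (r,z), 5 vertices: (1.5,34) (2.5,18.5) (15,1) (18.5,12.5) (18.5,32)
edge 0: (1.5,34)→(2.5,18.5)  cross = 1.5·18.5 − 2.5·34 = -57.2500; (r_i+r_j)·cross = 4·-57.2500 = -229.0000
edge 1: (2.5,18.5)→(15,1)  cross = 2.5·1 − 15·18.5 = -275.0000; (r_i+r_j)·cross = 17.5·-275.0000 = -4812.5000
edge 2: (15,1)→(18.5,12.5)  cross = 15·12.5 − 18.5·1 = 169.0000; (r_i+r_j)·cross = 33.5·169.0000 = 5661.5000
edge 3: (18.5,12.5)→(18.5,32)  cross = 18.5·32 − 18.5·12.5 = 360.7500; (r_i+r_j)·cross = 37·360.7500 = 13347.7500
edge 4: (18.5,32)→(1.5,34)  cross = 18.5·34 − 1.5·32 = 581.0000; (r_i+r_j)·cross = 20·581.0000 = 11620.0000
Σcross = 778.5000 → A = |Σcross|/2 = 389.2500 mm²
Σ(r_i+r_j)·cross = 25587.7500 → first moment M = |Σ|/6 = 4264.6250
R_c = M/A = 4264.6250/389.2500 = 10.9560 mm
θ = 280° = 4.886922 rad
V = θ·R_c·A = 4.886922·10.9560·389.2500 = 20840.889 mm³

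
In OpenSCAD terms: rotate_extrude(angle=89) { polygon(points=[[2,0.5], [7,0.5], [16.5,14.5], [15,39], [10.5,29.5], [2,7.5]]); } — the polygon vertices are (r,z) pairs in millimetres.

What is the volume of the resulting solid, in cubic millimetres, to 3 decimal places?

Volume = 4302.825 mm³

Profile (r,z), 6 vertices: (2,0.5) (7,0.5) (16.5,14.5) (15,39) (10.5,29.5) (2,7.5)
edge 0: (2,0.5)→(7,0.5)  cross = 2·0.5 − 7·0.5 = -2.5000; (r_i+r_j)·cross = 9·-2.5000 = -22.5000
edge 1: (7,0.5)→(16.5,14.5)  cross = 7·14.5 − 16.5·0.5 = 93.2500; (r_i+r_j)·cross = 23.5·93.2500 = 2191.3750
edge 2: (16.5,14.5)→(15,39)  cross = 16.5·39 − 15·14.5 = 426.0000; (r_i+r_j)·cross = 31.5·426.0000 = 13419.0000
edge 3: (15,39)→(10.5,29.5)  cross = 15·29.5 − 10.5·39 = 33.0000; (r_i+r_j)·cross = 25.5·33.0000 = 841.5000
edge 4: (10.5,29.5)→(2,7.5)  cross = 10.5·7.5 − 2·29.5 = 19.7500; (r_i+r_j)·cross = 12.5·19.7500 = 246.8750
edge 5: (2,7.5)→(2,0.5)  cross = 2·0.5 − 2·7.5 = -14.0000; (r_i+r_j)·cross = 4·-14.0000 = -56.0000
Σcross = 555.5000 → A = |Σcross|/2 = 277.7500 mm²
Σ(r_i+r_j)·cross = 16620.2500 → first moment M = |Σ|/6 = 2770.0417
R_c = M/A = 2770.0417/277.7500 = 9.9731 mm
θ = 89° = 1.553343 rad
V = θ·R_c·A = 1.553343·9.9731·277.7500 = 4302.825 mm³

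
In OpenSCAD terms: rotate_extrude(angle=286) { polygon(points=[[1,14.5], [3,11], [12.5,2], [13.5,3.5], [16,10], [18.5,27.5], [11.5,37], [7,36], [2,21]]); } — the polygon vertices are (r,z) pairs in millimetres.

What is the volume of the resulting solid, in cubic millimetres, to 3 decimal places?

Profile (r,z), 9 vertices: (1,14.5) (3,11) (12.5,2) (13.5,3.5) (16,10) (18.5,27.5) (11.5,37) (7,36) (2,21)
edge 0: (1,14.5)→(3,11)  cross = 1·11 − 3·14.5 = -32.5000; (r_i+r_j)·cross = 4·-32.5000 = -130.0000
edge 1: (3,11)→(12.5,2)  cross = 3·2 − 12.5·11 = -131.5000; (r_i+r_j)·cross = 15.5·-131.5000 = -2038.2500
edge 2: (12.5,2)→(13.5,3.5)  cross = 12.5·3.5 − 13.5·2 = 16.7500; (r_i+r_j)·cross = 26·16.7500 = 435.5000
edge 3: (13.5,3.5)→(16,10)  cross = 13.5·10 − 16·3.5 = 79.0000; (r_i+r_j)·cross = 29.5·79.0000 = 2330.5000
edge 4: (16,10)→(18.5,27.5)  cross = 16·27.5 − 18.5·10 = 255.0000; (r_i+r_j)·cross = 34.5·255.0000 = 8797.5000
edge 5: (18.5,27.5)→(11.5,37)  cross = 18.5·37 − 11.5·27.5 = 368.2500; (r_i+r_j)·cross = 30·368.2500 = 11047.5000
edge 6: (11.5,37)→(7,36)  cross = 11.5·36 − 7·37 = 155.0000; (r_i+r_j)·cross = 18.5·155.0000 = 2867.5000
edge 7: (7,36)→(2,21)  cross = 7·21 − 2·36 = 75.0000; (r_i+r_j)·cross = 9·75.0000 = 675.0000
edge 8: (2,21)→(1,14.5)  cross = 2·14.5 − 1·21 = 8.0000; (r_i+r_j)·cross = 3·8.0000 = 24.0000
Σcross = 793.0000 → A = |Σcross|/2 = 396.5000 mm²
Σ(r_i+r_j)·cross = 24009.2500 → first moment M = |Σ|/6 = 4001.5417
R_c = M/A = 4001.5417/396.5000 = 10.0922 mm
θ = 286° = 4.991642 rad
V = θ·R_c·A = 4.991642·10.0922·396.5000 = 19974.262 mm³

Volume = 19974.262 mm³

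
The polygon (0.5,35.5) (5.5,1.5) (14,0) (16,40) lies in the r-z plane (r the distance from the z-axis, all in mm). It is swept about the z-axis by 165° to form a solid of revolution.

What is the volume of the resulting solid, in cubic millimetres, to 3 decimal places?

Volume = 11646.604 mm³

Profile (r,z), 4 vertices: (0.5,35.5) (5.5,1.5) (14,0) (16,40)
edge 0: (0.5,35.5)→(5.5,1.5)  cross = 0.5·1.5 − 5.5·35.5 = -194.5000; (r_i+r_j)·cross = 6·-194.5000 = -1167.0000
edge 1: (5.5,1.5)→(14,0)  cross = 5.5·0 − 14·1.5 = -21.0000; (r_i+r_j)·cross = 19.5·-21.0000 = -409.5000
edge 2: (14,0)→(16,40)  cross = 14·40 − 16·0 = 560.0000; (r_i+r_j)·cross = 30·560.0000 = 16800.0000
edge 3: (16,40)→(0.5,35.5)  cross = 16·35.5 − 0.5·40 = 548.0000; (r_i+r_j)·cross = 16.5·548.0000 = 9042.0000
Σcross = 892.5000 → A = |Σcross|/2 = 446.2500 mm²
Σ(r_i+r_j)·cross = 24265.5000 → first moment M = |Σ|/6 = 4044.2500
R_c = M/A = 4044.2500/446.2500 = 9.0627 mm
θ = 165° = 2.879793 rad
V = θ·R_c·A = 2.879793·9.0627·446.2500 = 11646.604 mm³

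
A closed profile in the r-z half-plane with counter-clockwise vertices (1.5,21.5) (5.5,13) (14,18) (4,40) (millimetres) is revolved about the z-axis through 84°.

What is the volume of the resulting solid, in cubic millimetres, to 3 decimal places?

Profile (r,z), 4 vertices: (1.5,21.5) (5.5,13) (14,18) (4,40)
edge 0: (1.5,21.5)→(5.5,13)  cross = 1.5·13 − 5.5·21.5 = -98.7500; (r_i+r_j)·cross = 7·-98.7500 = -691.2500
edge 1: (5.5,13)→(14,18)  cross = 5.5·18 − 14·13 = -83.0000; (r_i+r_j)·cross = 19.5·-83.0000 = -1618.5000
edge 2: (14,18)→(4,40)  cross = 14·40 − 4·18 = 488.0000; (r_i+r_j)·cross = 18·488.0000 = 8784.0000
edge 3: (4,40)→(1.5,21.5)  cross = 4·21.5 − 1.5·40 = 26.0000; (r_i+r_j)·cross = 5.5·26.0000 = 143.0000
Σcross = 332.2500 → A = |Σcross|/2 = 166.1250 mm²
Σ(r_i+r_j)·cross = 6617.2500 → first moment M = |Σ|/6 = 1102.8750
R_c = M/A = 1102.8750/166.1250 = 6.6388 mm
θ = 84° = 1.466077 rad
V = θ·R_c·A = 1.466077·6.6388·166.1250 = 1616.899 mm³

Volume = 1616.899 mm³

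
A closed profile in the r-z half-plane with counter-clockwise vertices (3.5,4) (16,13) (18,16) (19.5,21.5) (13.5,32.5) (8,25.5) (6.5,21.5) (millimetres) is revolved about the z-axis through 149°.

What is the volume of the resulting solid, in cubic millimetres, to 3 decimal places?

Profile (r,z), 7 vertices: (3.5,4) (16,13) (18,16) (19.5,21.5) (13.5,32.5) (8,25.5) (6.5,21.5)
edge 0: (3.5,4)→(16,13)  cross = 3.5·13 − 16·4 = -18.5000; (r_i+r_j)·cross = 19.5·-18.5000 = -360.7500
edge 1: (16,13)→(18,16)  cross = 16·16 − 18·13 = 22.0000; (r_i+r_j)·cross = 34·22.0000 = 748.0000
edge 2: (18,16)→(19.5,21.5)  cross = 18·21.5 − 19.5·16 = 75.0000; (r_i+r_j)·cross = 37.5·75.0000 = 2812.5000
edge 3: (19.5,21.5)→(13.5,32.5)  cross = 19.5·32.5 − 13.5·21.5 = 343.5000; (r_i+r_j)·cross = 33·343.5000 = 11335.5000
edge 4: (13.5,32.5)→(8,25.5)  cross = 13.5·25.5 − 8·32.5 = 84.2500; (r_i+r_j)·cross = 21.5·84.2500 = 1811.3750
edge 5: (8,25.5)→(6.5,21.5)  cross = 8·21.5 − 6.5·25.5 = 6.2500; (r_i+r_j)·cross = 14.5·6.2500 = 90.6250
edge 6: (6.5,21.5)→(3.5,4)  cross = 6.5·4 − 3.5·21.5 = -49.2500; (r_i+r_j)·cross = 10·-49.2500 = -492.5000
Σcross = 463.2500 → A = |Σcross|/2 = 231.6250 mm²
Σ(r_i+r_j)·cross = 15944.7500 → first moment M = |Σ|/6 = 2657.4583
R_c = M/A = 2657.4583/231.6250 = 11.4731 mm
θ = 149° = 2.600541 rad
V = θ·R_c·A = 2.600541·11.4731·231.6250 = 6910.828 mm³

Volume = 6910.828 mm³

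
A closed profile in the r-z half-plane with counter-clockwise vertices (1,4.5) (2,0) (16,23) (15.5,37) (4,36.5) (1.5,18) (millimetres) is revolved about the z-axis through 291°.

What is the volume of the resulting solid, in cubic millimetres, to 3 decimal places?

Profile (r,z), 6 vertices: (1,4.5) (2,0) (16,23) (15.5,37) (4,36.5) (1.5,18)
edge 0: (1,4.5)→(2,0)  cross = 1·0 − 2·4.5 = -9.0000; (r_i+r_j)·cross = 3·-9.0000 = -27.0000
edge 1: (2,0)→(16,23)  cross = 2·23 − 16·0 = 46.0000; (r_i+r_j)·cross = 18·46.0000 = 828.0000
edge 2: (16,23)→(15.5,37)  cross = 16·37 − 15.5·23 = 235.5000; (r_i+r_j)·cross = 31.5·235.5000 = 7418.2500
edge 3: (15.5,37)→(4,36.5)  cross = 15.5·36.5 − 4·37 = 417.7500; (r_i+r_j)·cross = 19.5·417.7500 = 8146.1250
edge 4: (4,36.5)→(1.5,18)  cross = 4·18 − 1.5·36.5 = 17.2500; (r_i+r_j)·cross = 5.5·17.2500 = 94.8750
edge 5: (1.5,18)→(1,4.5)  cross = 1.5·4.5 − 1·18 = -11.2500; (r_i+r_j)·cross = 2.5·-11.2500 = -28.1250
Σcross = 696.2500 → A = |Σcross|/2 = 348.1250 mm²
Σ(r_i+r_j)·cross = 16432.1250 → first moment M = |Σ|/6 = 2738.6875
R_c = M/A = 2738.6875/348.1250 = 7.8670 mm
θ = 291° = 5.078908 rad
V = θ·R_c·A = 5.078908·7.8670·348.1250 = 13909.542 mm³

Volume = 13909.542 mm³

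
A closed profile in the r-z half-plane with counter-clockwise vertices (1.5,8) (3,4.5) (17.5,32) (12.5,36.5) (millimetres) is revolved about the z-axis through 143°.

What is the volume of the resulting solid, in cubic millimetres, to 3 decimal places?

Profile (r,z), 4 vertices: (1.5,8) (3,4.5) (17.5,32) (12.5,36.5)
edge 0: (1.5,8)→(3,4.5)  cross = 1.5·4.5 − 3·8 = -17.2500; (r_i+r_j)·cross = 4.5·-17.2500 = -77.6250
edge 1: (3,4.5)→(17.5,32)  cross = 3·32 − 17.5·4.5 = 17.2500; (r_i+r_j)·cross = 20.5·17.2500 = 353.6250
edge 2: (17.5,32)→(12.5,36.5)  cross = 17.5·36.5 − 12.5·32 = 238.7500; (r_i+r_j)·cross = 30·238.7500 = 7162.5000
edge 3: (12.5,36.5)→(1.5,8)  cross = 12.5·8 − 1.5·36.5 = 45.2500; (r_i+r_j)·cross = 14·45.2500 = 633.5000
Σcross = 284.0000 → A = |Σcross|/2 = 142.0000 mm²
Σ(r_i+r_j)·cross = 8072.0000 → first moment M = |Σ|/6 = 1345.3333
R_c = M/A = 1345.3333/142.0000 = 9.4742 mm
θ = 143° = 2.495821 rad
V = θ·R_c·A = 2.495821·9.4742·142.0000 = 3357.711 mm³

Volume = 3357.711 mm³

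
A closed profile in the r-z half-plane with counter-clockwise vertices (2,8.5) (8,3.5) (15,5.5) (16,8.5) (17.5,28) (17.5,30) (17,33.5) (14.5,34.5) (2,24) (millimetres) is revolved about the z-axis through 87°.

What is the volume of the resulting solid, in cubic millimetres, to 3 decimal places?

Profile (r,z), 9 vertices: (2,8.5) (8,3.5) (15,5.5) (16,8.5) (17.5,28) (17.5,30) (17,33.5) (14.5,34.5) (2,24)
edge 0: (2,8.5)→(8,3.5)  cross = 2·3.5 − 8·8.5 = -61.0000; (r_i+r_j)·cross = 10·-61.0000 = -610.0000
edge 1: (8,3.5)→(15,5.5)  cross = 8·5.5 − 15·3.5 = -8.5000; (r_i+r_j)·cross = 23·-8.5000 = -195.5000
edge 2: (15,5.5)→(16,8.5)  cross = 15·8.5 − 16·5.5 = 39.5000; (r_i+r_j)·cross = 31·39.5000 = 1224.5000
edge 3: (16,8.5)→(17.5,28)  cross = 16·28 − 17.5·8.5 = 299.2500; (r_i+r_j)·cross = 33.5·299.2500 = 10024.8750
edge 4: (17.5,28)→(17.5,30)  cross = 17.5·30 − 17.5·28 = 35.0000; (r_i+r_j)·cross = 35·35.0000 = 1225.0000
edge 5: (17.5,30)→(17,33.5)  cross = 17.5·33.5 − 17·30 = 76.2500; (r_i+r_j)·cross = 34.5·76.2500 = 2630.6250
edge 6: (17,33.5)→(14.5,34.5)  cross = 17·34.5 − 14.5·33.5 = 100.7500; (r_i+r_j)·cross = 31.5·100.7500 = 3173.6250
edge 7: (14.5,34.5)→(2,24)  cross = 14.5·24 − 2·34.5 = 279.0000; (r_i+r_j)·cross = 16.5·279.0000 = 4603.5000
edge 8: (2,24)→(2,8.5)  cross = 2·8.5 − 2·24 = -31.0000; (r_i+r_j)·cross = 4·-31.0000 = -124.0000
Σcross = 729.2500 → A = |Σcross|/2 = 364.6250 mm²
Σ(r_i+r_j)·cross = 21952.6250 → first moment M = |Σ|/6 = 3658.7708
R_c = M/A = 3658.7708/364.6250 = 10.0343 mm
θ = 87° = 1.518436 rad
V = θ·R_c·A = 1.518436·10.0343·364.6250 = 5555.611 mm³

Volume = 5555.611 mm³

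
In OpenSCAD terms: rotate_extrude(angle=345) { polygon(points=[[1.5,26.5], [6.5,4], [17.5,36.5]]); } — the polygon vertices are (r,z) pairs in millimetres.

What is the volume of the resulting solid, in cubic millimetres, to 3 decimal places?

Profile (r,z), 3 vertices: (1.5,26.5) (6.5,4) (17.5,36.5)
edge 0: (1.5,26.5)→(6.5,4)  cross = 1.5·4 − 6.5·26.5 = -166.2500; (r_i+r_j)·cross = 8·-166.2500 = -1330.0000
edge 1: (6.5,4)→(17.5,36.5)  cross = 6.5·36.5 − 17.5·4 = 167.2500; (r_i+r_j)·cross = 24·167.2500 = 4014.0000
edge 2: (17.5,36.5)→(1.5,26.5)  cross = 17.5·26.5 − 1.5·36.5 = 409.0000; (r_i+r_j)·cross = 19·409.0000 = 7771.0000
Σcross = 410.0000 → A = |Σcross|/2 = 205.0000 mm²
Σ(r_i+r_j)·cross = 10455.0000 → first moment M = |Σ|/6 = 1742.5000
R_c = M/A = 1742.5000/205.0000 = 8.5000 mm
θ = 345° = 6.021386 rad
V = θ·R_c·A = 6.021386·8.5000·205.0000 = 10492.265 mm³

Volume = 10492.265 mm³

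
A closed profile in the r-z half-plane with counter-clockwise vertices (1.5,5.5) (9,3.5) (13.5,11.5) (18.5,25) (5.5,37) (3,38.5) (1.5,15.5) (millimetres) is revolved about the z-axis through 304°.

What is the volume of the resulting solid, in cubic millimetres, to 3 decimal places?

Profile (r,z), 7 vertices: (1.5,5.5) (9,3.5) (13.5,11.5) (18.5,25) (5.5,37) (3,38.5) (1.5,15.5)
edge 0: (1.5,5.5)→(9,3.5)  cross = 1.5·3.5 − 9·5.5 = -44.2500; (r_i+r_j)·cross = 10.5·-44.2500 = -464.6250
edge 1: (9,3.5)→(13.5,11.5)  cross = 9·11.5 − 13.5·3.5 = 56.2500; (r_i+r_j)·cross = 22.5·56.2500 = 1265.6250
edge 2: (13.5,11.5)→(18.5,25)  cross = 13.5·25 − 18.5·11.5 = 124.7500; (r_i+r_j)·cross = 32·124.7500 = 3992.0000
edge 3: (18.5,25)→(5.5,37)  cross = 18.5·37 − 5.5·25 = 547.0000; (r_i+r_j)·cross = 24·547.0000 = 13128.0000
edge 4: (5.5,37)→(3,38.5)  cross = 5.5·38.5 − 3·37 = 100.7500; (r_i+r_j)·cross = 8.5·100.7500 = 856.3750
edge 5: (3,38.5)→(1.5,15.5)  cross = 3·15.5 − 1.5·38.5 = -11.2500; (r_i+r_j)·cross = 4.5·-11.2500 = -50.6250
edge 6: (1.5,15.5)→(1.5,5.5)  cross = 1.5·5.5 − 1.5·15.5 = -15.0000; (r_i+r_j)·cross = 3·-15.0000 = -45.0000
Σcross = 758.2500 → A = |Σcross|/2 = 379.1250 mm²
Σ(r_i+r_j)·cross = 18681.7500 → first moment M = |Σ|/6 = 3113.6250
R_c = M/A = 3113.6250/379.1250 = 8.2127 mm
θ = 304° = 5.305801 rad
V = θ·R_c·A = 5.305801·8.2127·379.1250 = 16520.274 mm³

Volume = 16520.274 mm³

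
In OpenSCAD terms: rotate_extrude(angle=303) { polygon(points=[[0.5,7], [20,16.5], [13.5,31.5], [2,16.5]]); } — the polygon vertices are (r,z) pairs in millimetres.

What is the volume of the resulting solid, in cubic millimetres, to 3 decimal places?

Profile (r,z), 4 vertices: (0.5,7) (20,16.5) (13.5,31.5) (2,16.5)
edge 0: (0.5,7)→(20,16.5)  cross = 0.5·16.5 − 20·7 = -131.7500; (r_i+r_j)·cross = 20.5·-131.7500 = -2700.8750
edge 1: (20,16.5)→(13.5,31.5)  cross = 20·31.5 − 13.5·16.5 = 407.2500; (r_i+r_j)·cross = 33.5·407.2500 = 13642.8750
edge 2: (13.5,31.5)→(2,16.5)  cross = 13.5·16.5 − 2·31.5 = 159.7500; (r_i+r_j)·cross = 15.5·159.7500 = 2476.1250
edge 3: (2,16.5)→(0.5,7)  cross = 2·7 − 0.5·16.5 = 5.7500; (r_i+r_j)·cross = 2.5·5.7500 = 14.3750
Σcross = 441.0000 → A = |Σcross|/2 = 220.5000 mm²
Σ(r_i+r_j)·cross = 13432.5000 → first moment M = |Σ|/6 = 2238.7500
R_c = M/A = 2238.7500/220.5000 = 10.1531 mm
θ = 303° = 5.288348 rad
V = θ·R_c·A = 5.288348·10.1531·220.5000 = 11839.288 mm³

Volume = 11839.288 mm³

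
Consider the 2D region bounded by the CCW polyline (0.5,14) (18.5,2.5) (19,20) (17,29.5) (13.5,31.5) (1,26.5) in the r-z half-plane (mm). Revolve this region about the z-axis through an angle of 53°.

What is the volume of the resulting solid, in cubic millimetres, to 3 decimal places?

Volume = 3708.173 mm³

Profile (r,z), 6 vertices: (0.5,14) (18.5,2.5) (19,20) (17,29.5) (13.5,31.5) (1,26.5)
edge 0: (0.5,14)→(18.5,2.5)  cross = 0.5·2.5 − 18.5·14 = -257.7500; (r_i+r_j)·cross = 19·-257.7500 = -4897.2500
edge 1: (18.5,2.5)→(19,20)  cross = 18.5·20 − 19·2.5 = 322.5000; (r_i+r_j)·cross = 37.5·322.5000 = 12093.7500
edge 2: (19,20)→(17,29.5)  cross = 19·29.5 − 17·20 = 220.5000; (r_i+r_j)·cross = 36·220.5000 = 7938.0000
edge 3: (17,29.5)→(13.5,31.5)  cross = 17·31.5 − 13.5·29.5 = 137.2500; (r_i+r_j)·cross = 30.5·137.2500 = 4186.1250
edge 4: (13.5,31.5)→(1,26.5)  cross = 13.5·26.5 − 1·31.5 = 326.2500; (r_i+r_j)·cross = 14.5·326.2500 = 4730.6250
edge 5: (1,26.5)→(0.5,14)  cross = 1·14 − 0.5·26.5 = 0.7500; (r_i+r_j)·cross = 1.5·0.7500 = 1.1250
Σcross = 749.5000 → A = |Σcross|/2 = 374.7500 mm²
Σ(r_i+r_j)·cross = 24052.3750 → first moment M = |Σ|/6 = 4008.7292
R_c = M/A = 4008.7292/374.7500 = 10.6971 mm
θ = 53° = 0.925025 rad
V = θ·R_c·A = 0.925025·10.6971·374.7500 = 3708.173 mm³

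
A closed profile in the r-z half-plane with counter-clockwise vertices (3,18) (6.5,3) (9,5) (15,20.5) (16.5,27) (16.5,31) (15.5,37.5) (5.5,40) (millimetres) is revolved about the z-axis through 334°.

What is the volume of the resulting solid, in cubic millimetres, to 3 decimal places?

Profile (r,z), 8 vertices: (3,18) (6.5,3) (9,5) (15,20.5) (16.5,27) (16.5,31) (15.5,37.5) (5.5,40)
edge 0: (3,18)→(6.5,3)  cross = 3·3 − 6.5·18 = -108.0000; (r_i+r_j)·cross = 9.5·-108.0000 = -1026.0000
edge 1: (6.5,3)→(9,5)  cross = 6.5·5 − 9·3 = 5.5000; (r_i+r_j)·cross = 15.5·5.5000 = 85.2500
edge 2: (9,5)→(15,20.5)  cross = 9·20.5 − 15·5 = 109.5000; (r_i+r_j)·cross = 24·109.5000 = 2628.0000
edge 3: (15,20.5)→(16.5,27)  cross = 15·27 − 16.5·20.5 = 66.7500; (r_i+r_j)·cross = 31.5·66.7500 = 2102.6250
edge 4: (16.5,27)→(16.5,31)  cross = 16.5·31 − 16.5·27 = 66.0000; (r_i+r_j)·cross = 33·66.0000 = 2178.0000
edge 5: (16.5,31)→(15.5,37.5)  cross = 16.5·37.5 − 15.5·31 = 138.2500; (r_i+r_j)·cross = 32·138.2500 = 4424.0000
edge 6: (15.5,37.5)→(5.5,40)  cross = 15.5·40 − 5.5·37.5 = 413.7500; (r_i+r_j)·cross = 21·413.7500 = 8688.7500
edge 7: (5.5,40)→(3,18)  cross = 5.5·18 − 3·40 = -21.0000; (r_i+r_j)·cross = 8.5·-21.0000 = -178.5000
Σcross = 670.7500 → A = |Σcross|/2 = 335.3750 mm²
Σ(r_i+r_j)·cross = 18902.1250 → first moment M = |Σ|/6 = 3150.3542
R_c = M/A = 3150.3542/335.3750 = 9.3935 mm
θ = 334° = 5.829400 rad
V = θ·R_c·A = 5.829400·9.3935·335.3750 = 18364.674 mm³

Volume = 18364.674 mm³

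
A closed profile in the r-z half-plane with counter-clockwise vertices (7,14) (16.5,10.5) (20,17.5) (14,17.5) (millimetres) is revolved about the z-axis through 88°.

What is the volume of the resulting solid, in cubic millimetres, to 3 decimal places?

Volume = 1097.297 mm³

Profile (r,z), 4 vertices: (7,14) (16.5,10.5) (20,17.5) (14,17.5)
edge 0: (7,14)→(16.5,10.5)  cross = 7·10.5 − 16.5·14 = -157.5000; (r_i+r_j)·cross = 23.5·-157.5000 = -3701.2500
edge 1: (16.5,10.5)→(20,17.5)  cross = 16.5·17.5 − 20·10.5 = 78.7500; (r_i+r_j)·cross = 36.5·78.7500 = 2874.3750
edge 2: (20,17.5)→(14,17.5)  cross = 20·17.5 − 14·17.5 = 105.0000; (r_i+r_j)·cross = 34·105.0000 = 3570.0000
edge 3: (14,17.5)→(7,14)  cross = 14·14 − 7·17.5 = 73.5000; (r_i+r_j)·cross = 21·73.5000 = 1543.5000
Σcross = 99.7500 → A = |Σcross|/2 = 49.8750 mm²
Σ(r_i+r_j)·cross = 4286.6250 → first moment M = |Σ|/6 = 714.4375
R_c = M/A = 714.4375/49.8750 = 14.3246 mm
θ = 88° = 1.535890 rad
V = θ·R_c·A = 1.535890·14.3246·49.8750 = 1097.297 mm³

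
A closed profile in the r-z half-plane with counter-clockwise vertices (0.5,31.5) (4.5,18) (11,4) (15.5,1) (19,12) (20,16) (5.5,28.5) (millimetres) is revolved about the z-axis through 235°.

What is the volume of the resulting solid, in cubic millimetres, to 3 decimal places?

Volume = 11414.028 mm³

Profile (r,z), 7 vertices: (0.5,31.5) (4.5,18) (11,4) (15.5,1) (19,12) (20,16) (5.5,28.5)
edge 0: (0.5,31.5)→(4.5,18)  cross = 0.5·18 − 4.5·31.5 = -132.7500; (r_i+r_j)·cross = 5·-132.7500 = -663.7500
edge 1: (4.5,18)→(11,4)  cross = 4.5·4 − 11·18 = -180.0000; (r_i+r_j)·cross = 15.5·-180.0000 = -2790.0000
edge 2: (11,4)→(15.5,1)  cross = 11·1 − 15.5·4 = -51.0000; (r_i+r_j)·cross = 26.5·-51.0000 = -1351.5000
edge 3: (15.5,1)→(19,12)  cross = 15.5·12 − 19·1 = 167.0000; (r_i+r_j)·cross = 34.5·167.0000 = 5761.5000
edge 4: (19,12)→(20,16)  cross = 19·16 − 20·12 = 64.0000; (r_i+r_j)·cross = 39·64.0000 = 2496.0000
edge 5: (20,16)→(5.5,28.5)  cross = 20·28.5 − 5.5·16 = 482.0000; (r_i+r_j)·cross = 25.5·482.0000 = 12291.0000
edge 6: (5.5,28.5)→(0.5,31.5)  cross = 5.5·31.5 − 0.5·28.5 = 159.0000; (r_i+r_j)·cross = 6·159.0000 = 954.0000
Σcross = 508.2500 → A = |Σcross|/2 = 254.1250 mm²
Σ(r_i+r_j)·cross = 16697.2500 → first moment M = |Σ|/6 = 2782.8750
R_c = M/A = 2782.8750/254.1250 = 10.9508 mm
θ = 235° = 4.101524 rad
V = θ·R_c·A = 4.101524·10.9508·254.1250 = 11414.028 mm³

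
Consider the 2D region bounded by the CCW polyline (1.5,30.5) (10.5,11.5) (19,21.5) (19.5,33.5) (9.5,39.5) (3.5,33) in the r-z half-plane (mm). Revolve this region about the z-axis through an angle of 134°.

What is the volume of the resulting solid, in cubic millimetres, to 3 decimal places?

Profile (r,z), 6 vertices: (1.5,30.5) (10.5,11.5) (19,21.5) (19.5,33.5) (9.5,39.5) (3.5,33)
edge 0: (1.5,30.5)→(10.5,11.5)  cross = 1.5·11.5 − 10.5·30.5 = -303.0000; (r_i+r_j)·cross = 12·-303.0000 = -3636.0000
edge 1: (10.5,11.5)→(19,21.5)  cross = 10.5·21.5 − 19·11.5 = 7.2500; (r_i+r_j)·cross = 29.5·7.2500 = 213.8750
edge 2: (19,21.5)→(19.5,33.5)  cross = 19·33.5 − 19.5·21.5 = 217.2500; (r_i+r_j)·cross = 38.5·217.2500 = 8364.1250
edge 3: (19.5,33.5)→(9.5,39.5)  cross = 19.5·39.5 − 9.5·33.5 = 452.0000; (r_i+r_j)·cross = 29·452.0000 = 13108.0000
edge 4: (9.5,39.5)→(3.5,33)  cross = 9.5·33 − 3.5·39.5 = 175.2500; (r_i+r_j)·cross = 13·175.2500 = 2278.2500
edge 5: (3.5,33)→(1.5,30.5)  cross = 3.5·30.5 − 1.5·33 = 57.2500; (r_i+r_j)·cross = 5·57.2500 = 286.2500
Σcross = 606.0000 → A = |Σcross|/2 = 303.0000 mm²
Σ(r_i+r_j)·cross = 20614.5000 → first moment M = |Σ|/6 = 3435.7500
R_c = M/A = 3435.7500/303.0000 = 11.3391 mm
θ = 134° = 2.338741 rad
V = θ·R_c·A = 2.338741·11.3391·303.0000 = 8035.330 mm³

Volume = 8035.330 mm³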